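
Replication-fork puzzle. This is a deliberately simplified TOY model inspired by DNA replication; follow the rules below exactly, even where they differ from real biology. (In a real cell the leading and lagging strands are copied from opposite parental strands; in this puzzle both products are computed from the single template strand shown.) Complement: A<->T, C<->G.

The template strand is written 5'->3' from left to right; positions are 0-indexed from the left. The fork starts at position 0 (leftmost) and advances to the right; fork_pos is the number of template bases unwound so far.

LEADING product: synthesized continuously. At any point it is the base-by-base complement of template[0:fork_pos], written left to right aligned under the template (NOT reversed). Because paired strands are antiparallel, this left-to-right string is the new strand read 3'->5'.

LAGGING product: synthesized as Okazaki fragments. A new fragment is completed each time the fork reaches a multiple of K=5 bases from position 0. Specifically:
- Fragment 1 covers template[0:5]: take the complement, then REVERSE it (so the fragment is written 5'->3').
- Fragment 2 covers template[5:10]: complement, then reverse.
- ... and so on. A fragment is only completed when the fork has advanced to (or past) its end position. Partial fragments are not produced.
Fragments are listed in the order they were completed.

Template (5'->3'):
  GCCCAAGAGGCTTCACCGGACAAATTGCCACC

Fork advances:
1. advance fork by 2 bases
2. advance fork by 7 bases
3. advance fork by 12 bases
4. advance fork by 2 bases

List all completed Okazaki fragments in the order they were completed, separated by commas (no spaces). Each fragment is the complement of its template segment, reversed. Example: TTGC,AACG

Step 1: advance 2 -> fork_pos = 0 + 2 = 2. Next multiple of 5 is 5 (not reached); still 0 fragment(s).
Step 2: advance 7 -> fork_pos = 2 + 7 = 9. Reached multiple(s) of 5: 5 -> fragment 1 completed (1 total).
Step 3: advance 12 -> fork_pos = 9 + 12 = 21. Reached multiple(s) of 5: 10, 15, 20 -> fragments 2-4 completed (4 total).
Step 4: advance 2 -> fork_pos = 21 + 2 = 23. Next multiple of 5 is 25 (not reached); still 4 fragment(s).
Final fork_pos = 23, so 4 fragment(s) are complete. Build each: template segment -> complement -> reverse.
Fragment 1: template[0:5] = GCCCA -> complement CGGGT -> reversed TGGGC
Fragment 2: template[5:10] = AGAGG -> complement TCTCC -> reversed CCTCT
Fragment 3: template[10:15] = CTTCA -> complement GAAGT -> reversed TGAAG
Fragment 4: template[15:20] = CCGGA -> complement GGCCT -> reversed TCCGG

Answer: TGGGC,CCTCT,TGAAG,TCCGG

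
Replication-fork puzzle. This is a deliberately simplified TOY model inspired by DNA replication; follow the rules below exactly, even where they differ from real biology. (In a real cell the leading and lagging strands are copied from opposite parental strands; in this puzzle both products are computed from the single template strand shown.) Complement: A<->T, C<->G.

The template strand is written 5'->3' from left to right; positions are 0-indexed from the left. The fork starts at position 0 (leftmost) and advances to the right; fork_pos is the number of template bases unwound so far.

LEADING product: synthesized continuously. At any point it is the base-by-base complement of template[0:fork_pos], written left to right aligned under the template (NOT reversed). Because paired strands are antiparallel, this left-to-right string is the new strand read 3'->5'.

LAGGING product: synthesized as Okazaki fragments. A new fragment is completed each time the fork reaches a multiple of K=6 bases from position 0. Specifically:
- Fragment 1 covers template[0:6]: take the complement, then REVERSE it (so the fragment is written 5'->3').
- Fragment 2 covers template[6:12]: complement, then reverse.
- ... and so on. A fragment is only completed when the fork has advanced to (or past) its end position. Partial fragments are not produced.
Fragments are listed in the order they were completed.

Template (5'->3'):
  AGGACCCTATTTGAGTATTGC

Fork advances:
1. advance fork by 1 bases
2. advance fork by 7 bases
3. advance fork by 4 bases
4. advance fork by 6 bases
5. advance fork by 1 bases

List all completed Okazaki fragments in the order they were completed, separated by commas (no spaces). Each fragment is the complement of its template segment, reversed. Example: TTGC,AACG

Answer: GGTCCT,AAATAG,ATACTC

Derivation:
Step 1: advance 1 -> fork_pos = 0 + 1 = 1. Next multiple of 6 is 6 (not reached); still 0 fragment(s).
Step 2: advance 7 -> fork_pos = 1 + 7 = 8. Reached multiple(s) of 6: 6 -> fragment 1 completed (1 total).
Step 3: advance 4 -> fork_pos = 8 + 4 = 12. Reached multiple(s) of 6: 12 -> fragment 2 completed (2 total).
Step 4: advance 6 -> fork_pos = 12 + 6 = 18. Reached multiple(s) of 6: 18 -> fragment 3 completed (3 total).
Step 5: advance 1 -> fork_pos = 18 + 1 = 19. Next multiple of 6 is 24 (not reached); still 3 fragment(s).
Final fork_pos = 19, so 3 fragment(s) are complete. Build each: template segment -> complement -> reverse.
Fragment 1: template[0:6] = AGGACC -> complement TCCTGG -> reversed GGTCCT
Fragment 2: template[6:12] = CTATTT -> complement GATAAA -> reversed AAATAG
Fragment 3: template[12:18] = GAGTAT -> complement CTCATA -> reversed ATACTC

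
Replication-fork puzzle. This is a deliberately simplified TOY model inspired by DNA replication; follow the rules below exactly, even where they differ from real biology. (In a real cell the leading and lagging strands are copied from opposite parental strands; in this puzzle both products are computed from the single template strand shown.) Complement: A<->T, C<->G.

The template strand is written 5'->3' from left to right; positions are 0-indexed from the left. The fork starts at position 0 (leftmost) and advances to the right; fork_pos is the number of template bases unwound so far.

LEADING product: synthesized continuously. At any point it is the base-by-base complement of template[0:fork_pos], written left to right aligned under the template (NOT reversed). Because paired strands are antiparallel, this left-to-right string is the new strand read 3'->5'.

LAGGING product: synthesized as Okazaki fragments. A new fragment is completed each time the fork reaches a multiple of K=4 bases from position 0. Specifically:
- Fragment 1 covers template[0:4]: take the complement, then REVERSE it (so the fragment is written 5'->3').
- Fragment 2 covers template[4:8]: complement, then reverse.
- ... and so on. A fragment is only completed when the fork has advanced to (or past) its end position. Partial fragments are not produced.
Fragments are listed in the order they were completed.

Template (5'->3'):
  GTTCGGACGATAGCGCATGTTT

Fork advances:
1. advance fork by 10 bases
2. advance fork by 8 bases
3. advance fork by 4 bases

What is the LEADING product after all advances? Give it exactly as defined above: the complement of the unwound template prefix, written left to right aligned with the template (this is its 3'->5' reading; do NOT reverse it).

Answer: CAAGCCTGCTATCGCGTACAAA

Derivation:
Step 1: advance 10 -> fork_pos = 0 + 10 = 10.
Step 2: advance 8 -> fork_pos = 10 + 8 = 18.
Step 3: advance 4 -> fork_pos = 18 + 4 = 22.
Unwound prefix: template[0:22] = GTTCGGACGATAGCGCATGTTT
Complement it base by base (A<->T, C<->G), keeping left-to-right order:
  [0:5] GTTCG -> CAAGC
  [5:10] GACGA -> CTGCT
  [10:15] TAGCG -> ATCGC
  [15:20] CATGT -> GTACA
  [20:22] TT -> AA
Concatenate: CAAGCCTGCTATCGCGTACAAA (length 22; written aligned with the template, i.e. 3'->5').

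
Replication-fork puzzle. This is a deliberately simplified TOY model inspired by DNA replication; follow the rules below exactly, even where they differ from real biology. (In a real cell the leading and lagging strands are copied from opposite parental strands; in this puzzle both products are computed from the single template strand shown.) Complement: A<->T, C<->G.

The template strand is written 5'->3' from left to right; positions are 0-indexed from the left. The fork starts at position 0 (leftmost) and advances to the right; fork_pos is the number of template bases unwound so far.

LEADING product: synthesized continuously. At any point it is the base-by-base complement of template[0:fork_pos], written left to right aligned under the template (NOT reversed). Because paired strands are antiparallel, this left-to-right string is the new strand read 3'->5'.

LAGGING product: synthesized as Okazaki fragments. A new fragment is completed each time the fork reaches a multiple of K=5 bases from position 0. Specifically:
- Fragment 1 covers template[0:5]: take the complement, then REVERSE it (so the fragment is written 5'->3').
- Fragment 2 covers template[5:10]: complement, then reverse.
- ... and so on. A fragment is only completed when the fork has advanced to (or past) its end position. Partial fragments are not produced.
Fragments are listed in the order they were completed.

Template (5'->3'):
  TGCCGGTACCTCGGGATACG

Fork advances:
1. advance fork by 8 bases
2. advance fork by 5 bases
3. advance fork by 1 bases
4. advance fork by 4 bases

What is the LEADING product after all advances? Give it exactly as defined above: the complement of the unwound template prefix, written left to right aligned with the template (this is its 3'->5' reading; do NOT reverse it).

Step 1: advance 8 -> fork_pos = 0 + 8 = 8.
Step 2: advance 5 -> fork_pos = 8 + 5 = 13.
Step 3: advance 1 -> fork_pos = 13 + 1 = 14.
Step 4: advance 4 -> fork_pos = 14 + 4 = 18.
Unwound prefix: template[0:18] = TGCCGGTACCTCGGGATA
Complement it base by base (A<->T, C<->G), keeping left-to-right order:
  [0:5] TGCCG -> ACGGC
  [5:10] GTACC -> CATGG
  [10:15] TCGGG -> AGCCC
  [15:18] ATA -> TAT
Concatenate: ACGGCCATGGAGCCCTAT (length 18; written aligned with the template, i.e. 3'->5').

Answer: ACGGCCATGGAGCCCTAT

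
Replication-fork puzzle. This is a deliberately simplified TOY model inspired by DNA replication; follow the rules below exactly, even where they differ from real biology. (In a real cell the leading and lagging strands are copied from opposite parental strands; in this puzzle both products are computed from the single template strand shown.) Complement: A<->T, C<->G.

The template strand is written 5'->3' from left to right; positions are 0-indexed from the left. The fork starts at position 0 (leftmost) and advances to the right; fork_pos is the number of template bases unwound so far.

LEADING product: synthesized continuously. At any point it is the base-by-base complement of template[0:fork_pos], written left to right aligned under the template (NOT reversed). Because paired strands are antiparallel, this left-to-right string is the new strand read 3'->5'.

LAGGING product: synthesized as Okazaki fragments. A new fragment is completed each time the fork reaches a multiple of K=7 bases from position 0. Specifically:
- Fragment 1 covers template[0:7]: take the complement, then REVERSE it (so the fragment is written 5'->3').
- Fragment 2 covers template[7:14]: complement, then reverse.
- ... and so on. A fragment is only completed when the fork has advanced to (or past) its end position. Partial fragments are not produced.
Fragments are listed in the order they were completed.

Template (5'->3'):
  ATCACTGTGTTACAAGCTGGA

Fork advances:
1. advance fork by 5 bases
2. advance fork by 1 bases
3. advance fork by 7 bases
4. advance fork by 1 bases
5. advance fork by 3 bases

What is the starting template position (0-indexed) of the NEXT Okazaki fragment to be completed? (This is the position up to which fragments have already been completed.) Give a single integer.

Answer: 14

Derivation:
Step 1: advance 5 -> fork_pos = 0 + 5 = 5. Next multiple of 7 is 7 (not reached); still 0 fragment(s).
Step 2: advance 1 -> fork_pos = 5 + 1 = 6. Next multiple of 7 is 7 (not reached); still 0 fragment(s).
Step 3: advance 7 -> fork_pos = 6 + 7 = 13. Reached multiple(s) of 7: 7 -> fragment 1 completed (1 total).
Step 4: advance 1 -> fork_pos = 13 + 1 = 14. Reached multiple(s) of 7: 14 -> fragment 2 completed (2 total).
Step 5: advance 3 -> fork_pos = 14 + 3 = 17. Next multiple of 7 is 21 (not reached); still 2 fragment(s).
2 fragment(s) completed, covering template[0:14] (2 x 7 = 14). The next fragment, fragment 3, covers template[14:21], so it starts at position 14.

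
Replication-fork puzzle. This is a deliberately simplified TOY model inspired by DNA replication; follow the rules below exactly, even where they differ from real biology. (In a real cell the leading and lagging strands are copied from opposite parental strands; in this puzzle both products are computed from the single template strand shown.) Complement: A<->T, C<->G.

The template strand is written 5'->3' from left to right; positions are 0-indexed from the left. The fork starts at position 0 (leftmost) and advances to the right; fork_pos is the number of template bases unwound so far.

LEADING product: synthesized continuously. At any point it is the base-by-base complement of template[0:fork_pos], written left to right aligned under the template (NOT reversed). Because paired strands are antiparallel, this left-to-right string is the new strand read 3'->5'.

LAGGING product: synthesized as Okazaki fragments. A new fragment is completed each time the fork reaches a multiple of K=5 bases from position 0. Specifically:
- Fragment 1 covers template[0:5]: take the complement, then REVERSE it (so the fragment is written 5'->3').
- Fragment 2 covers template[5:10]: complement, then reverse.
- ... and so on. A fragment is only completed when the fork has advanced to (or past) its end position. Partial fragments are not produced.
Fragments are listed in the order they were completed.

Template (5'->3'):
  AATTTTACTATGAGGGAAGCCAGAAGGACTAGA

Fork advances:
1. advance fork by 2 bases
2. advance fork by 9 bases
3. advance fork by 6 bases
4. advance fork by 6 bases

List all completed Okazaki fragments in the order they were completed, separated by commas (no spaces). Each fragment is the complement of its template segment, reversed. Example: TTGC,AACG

Answer: AAATT,TAGTA,CCTCA,GCTTC

Derivation:
Step 1: advance 2 -> fork_pos = 0 + 2 = 2. Next multiple of 5 is 5 (not reached); still 0 fragment(s).
Step 2: advance 9 -> fork_pos = 2 + 9 = 11. Reached multiple(s) of 5: 5, 10 -> fragments 1-2 completed (2 total).
Step 3: advance 6 -> fork_pos = 11 + 6 = 17. Reached multiple(s) of 5: 15 -> fragment 3 completed (3 total).
Step 4: advance 6 -> fork_pos = 17 + 6 = 23. Reached multiple(s) of 5: 20 -> fragment 4 completed (4 total).
Final fork_pos = 23, so 4 fragment(s) are complete. Build each: template segment -> complement -> reverse.
Fragment 1: template[0:5] = AATTT -> complement TTAAA -> reversed AAATT
Fragment 2: template[5:10] = TACTA -> complement ATGAT -> reversed TAGTA
Fragment 3: template[10:15] = TGAGG -> complement ACTCC -> reversed CCTCA
Fragment 4: template[15:20] = GAAGC -> complement CTTCG -> reversed GCTTC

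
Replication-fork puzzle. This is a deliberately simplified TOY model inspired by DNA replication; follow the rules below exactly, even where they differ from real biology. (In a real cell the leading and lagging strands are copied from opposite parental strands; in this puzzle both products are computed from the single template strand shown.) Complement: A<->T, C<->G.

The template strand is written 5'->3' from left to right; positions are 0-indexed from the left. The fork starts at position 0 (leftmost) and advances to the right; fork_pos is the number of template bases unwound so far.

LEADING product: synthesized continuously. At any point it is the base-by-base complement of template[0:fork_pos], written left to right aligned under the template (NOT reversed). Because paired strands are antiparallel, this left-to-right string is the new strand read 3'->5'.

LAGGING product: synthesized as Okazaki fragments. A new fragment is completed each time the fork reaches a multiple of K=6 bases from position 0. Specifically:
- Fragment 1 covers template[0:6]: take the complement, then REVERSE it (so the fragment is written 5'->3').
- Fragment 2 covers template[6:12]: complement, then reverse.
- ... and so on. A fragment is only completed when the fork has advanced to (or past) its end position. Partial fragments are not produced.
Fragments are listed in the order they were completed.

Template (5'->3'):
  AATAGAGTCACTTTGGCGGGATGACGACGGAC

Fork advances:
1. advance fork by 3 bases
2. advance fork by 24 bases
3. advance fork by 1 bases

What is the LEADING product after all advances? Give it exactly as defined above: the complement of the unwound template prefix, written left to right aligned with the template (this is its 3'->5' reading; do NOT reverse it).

Step 1: advance 3 -> fork_pos = 0 + 3 = 3.
Step 2: advance 24 -> fork_pos = 3 + 24 = 27.
Step 3: advance 1 -> fork_pos = 27 + 1 = 28.
Unwound prefix: template[0:28] = AATAGAGTCACTTTGGCGGGATGACGAC
Complement it base by base (A<->T, C<->G), keeping left-to-right order:
  [0:5] AATAG -> TTATC
  [5:10] AGTCA -> TCAGT
  [10:15] CTTTG -> GAAAC
  [15:20] GCGGG -> CGCCC
  [20:25] ATGAC -> TACTG
  [25:28] GAC -> CTG
Concatenate: TTATCTCAGTGAAACCGCCCTACTGCTG (length 28; written aligned with the template, i.e. 3'->5').

Answer: TTATCTCAGTGAAACCGCCCTACTGCTG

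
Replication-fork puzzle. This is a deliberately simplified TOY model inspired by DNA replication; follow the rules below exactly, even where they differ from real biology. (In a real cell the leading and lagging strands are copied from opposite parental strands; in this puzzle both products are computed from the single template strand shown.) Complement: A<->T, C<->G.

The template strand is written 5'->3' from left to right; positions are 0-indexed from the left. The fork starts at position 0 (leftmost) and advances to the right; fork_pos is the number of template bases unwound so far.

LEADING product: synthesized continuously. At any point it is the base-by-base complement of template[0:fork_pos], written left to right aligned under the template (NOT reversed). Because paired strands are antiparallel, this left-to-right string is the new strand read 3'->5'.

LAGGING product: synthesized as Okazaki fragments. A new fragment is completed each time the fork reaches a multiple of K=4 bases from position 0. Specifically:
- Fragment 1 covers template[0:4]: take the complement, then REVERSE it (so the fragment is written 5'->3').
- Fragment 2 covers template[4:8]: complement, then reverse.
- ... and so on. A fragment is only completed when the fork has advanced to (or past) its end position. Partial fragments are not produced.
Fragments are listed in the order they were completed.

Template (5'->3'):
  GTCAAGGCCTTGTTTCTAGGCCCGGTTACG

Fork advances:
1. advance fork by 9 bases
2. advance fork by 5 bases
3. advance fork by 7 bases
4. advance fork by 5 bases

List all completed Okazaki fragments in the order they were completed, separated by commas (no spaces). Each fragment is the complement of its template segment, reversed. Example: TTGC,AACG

Answer: TGAC,GCCT,CAAG,GAAA,CCTA,CGGG

Derivation:
Step 1: advance 9 -> fork_pos = 0 + 9 = 9. Reached multiple(s) of 4: 4, 8 -> fragments 1-2 completed (2 total).
Step 2: advance 5 -> fork_pos = 9 + 5 = 14. Reached multiple(s) of 4: 12 -> fragment 3 completed (3 total).
Step 3: advance 7 -> fork_pos = 14 + 7 = 21. Reached multiple(s) of 4: 16, 20 -> fragments 4-5 completed (5 total).
Step 4: advance 5 -> fork_pos = 21 + 5 = 26. Reached multiple(s) of 4: 24 -> fragment 6 completed (6 total).
Final fork_pos = 26, so 6 fragment(s) are complete. Build each: template segment -> complement -> reverse.
Fragment 1: template[0:4] = GTCA -> complement CAGT -> reversed TGAC
Fragment 2: template[4:8] = AGGC -> complement TCCG -> reversed GCCT
Fragment 3: template[8:12] = CTTG -> complement GAAC -> reversed CAAG
Fragment 4: template[12:16] = TTTC -> complement AAAG -> reversed GAAA
Fragment 5: template[16:20] = TAGG -> complement ATCC -> reversed CCTA
Fragment 6: template[20:24] = CCCG -> complement GGGC -> reversed CGGG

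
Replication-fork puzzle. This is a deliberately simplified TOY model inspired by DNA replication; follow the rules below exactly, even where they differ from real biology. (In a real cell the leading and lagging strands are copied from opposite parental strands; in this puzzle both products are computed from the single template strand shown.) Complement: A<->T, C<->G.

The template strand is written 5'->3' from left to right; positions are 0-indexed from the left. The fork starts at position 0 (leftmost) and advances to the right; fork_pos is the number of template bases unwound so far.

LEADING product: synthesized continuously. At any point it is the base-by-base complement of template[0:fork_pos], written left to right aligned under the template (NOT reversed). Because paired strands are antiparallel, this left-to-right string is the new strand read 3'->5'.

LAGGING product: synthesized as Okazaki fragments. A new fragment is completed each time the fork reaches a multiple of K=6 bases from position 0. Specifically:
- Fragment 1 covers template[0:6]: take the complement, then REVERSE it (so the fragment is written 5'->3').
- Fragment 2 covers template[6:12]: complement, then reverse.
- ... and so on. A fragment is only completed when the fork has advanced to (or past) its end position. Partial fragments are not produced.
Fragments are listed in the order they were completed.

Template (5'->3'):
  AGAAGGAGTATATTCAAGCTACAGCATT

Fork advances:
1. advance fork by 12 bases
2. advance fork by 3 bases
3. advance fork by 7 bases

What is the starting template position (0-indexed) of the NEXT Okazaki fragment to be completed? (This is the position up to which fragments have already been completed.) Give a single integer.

Answer: 18

Derivation:
Step 1: advance 12 -> fork_pos = 0 + 12 = 12. Reached multiple(s) of 6: 6, 12 -> fragments 1-2 completed (2 total).
Step 2: advance 3 -> fork_pos = 12 + 3 = 15. Next multiple of 6 is 18 (not reached); still 2 fragment(s).
Step 3: advance 7 -> fork_pos = 15 + 7 = 22. Reached multiple(s) of 6: 18 -> fragment 3 completed (3 total).
3 fragment(s) completed, covering template[0:18] (3 x 6 = 18). The next fragment, fragment 4, covers template[18:24], so it starts at position 18.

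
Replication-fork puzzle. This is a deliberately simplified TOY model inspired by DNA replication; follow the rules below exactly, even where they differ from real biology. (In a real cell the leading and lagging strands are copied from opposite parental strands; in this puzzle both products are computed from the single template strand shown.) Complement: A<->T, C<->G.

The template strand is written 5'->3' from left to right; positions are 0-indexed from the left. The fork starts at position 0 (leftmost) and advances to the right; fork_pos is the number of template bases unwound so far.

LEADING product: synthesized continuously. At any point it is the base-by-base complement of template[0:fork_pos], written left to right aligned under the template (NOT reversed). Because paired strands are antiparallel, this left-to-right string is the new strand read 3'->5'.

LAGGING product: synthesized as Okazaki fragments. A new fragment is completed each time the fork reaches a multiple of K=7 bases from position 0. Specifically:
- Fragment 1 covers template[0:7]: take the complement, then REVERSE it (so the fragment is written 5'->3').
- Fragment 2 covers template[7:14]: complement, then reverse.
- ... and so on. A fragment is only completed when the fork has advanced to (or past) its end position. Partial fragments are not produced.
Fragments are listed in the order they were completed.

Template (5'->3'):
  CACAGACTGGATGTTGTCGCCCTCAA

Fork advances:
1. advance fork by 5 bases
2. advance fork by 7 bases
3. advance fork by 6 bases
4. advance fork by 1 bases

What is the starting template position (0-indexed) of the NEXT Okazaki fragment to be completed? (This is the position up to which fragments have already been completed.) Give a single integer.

Step 1: advance 5 -> fork_pos = 0 + 5 = 5. Next multiple of 7 is 7 (not reached); still 0 fragment(s).
Step 2: advance 7 -> fork_pos = 5 + 7 = 12. Reached multiple(s) of 7: 7 -> fragment 1 completed (1 total).
Step 3: advance 6 -> fork_pos = 12 + 6 = 18. Reached multiple(s) of 7: 14 -> fragment 2 completed (2 total).
Step 4: advance 1 -> fork_pos = 18 + 1 = 19. Next multiple of 7 is 21 (not reached); still 2 fragment(s).
2 fragment(s) completed, covering template[0:14] (2 x 7 = 14). The next fragment, fragment 3, covers template[14:21], so it starts at position 14.

Answer: 14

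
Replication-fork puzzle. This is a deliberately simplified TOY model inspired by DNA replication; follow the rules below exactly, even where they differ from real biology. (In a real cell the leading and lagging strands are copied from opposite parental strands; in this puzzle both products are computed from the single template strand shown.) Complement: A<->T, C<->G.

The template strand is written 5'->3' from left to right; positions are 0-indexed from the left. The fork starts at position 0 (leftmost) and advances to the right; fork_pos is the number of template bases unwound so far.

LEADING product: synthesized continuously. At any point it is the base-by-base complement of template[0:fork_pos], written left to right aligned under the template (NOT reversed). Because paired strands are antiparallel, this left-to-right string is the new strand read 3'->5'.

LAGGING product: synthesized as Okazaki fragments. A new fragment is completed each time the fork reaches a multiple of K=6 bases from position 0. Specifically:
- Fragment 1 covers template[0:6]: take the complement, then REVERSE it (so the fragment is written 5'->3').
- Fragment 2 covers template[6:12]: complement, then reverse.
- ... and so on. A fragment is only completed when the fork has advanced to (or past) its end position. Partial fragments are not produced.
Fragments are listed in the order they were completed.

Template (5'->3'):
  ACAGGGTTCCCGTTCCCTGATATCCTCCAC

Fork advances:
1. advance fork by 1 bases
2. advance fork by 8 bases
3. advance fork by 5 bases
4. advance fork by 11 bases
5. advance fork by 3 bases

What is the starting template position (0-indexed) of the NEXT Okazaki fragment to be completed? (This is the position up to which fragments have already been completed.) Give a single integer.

Step 1: advance 1 -> fork_pos = 0 + 1 = 1. Next multiple of 6 is 6 (not reached); still 0 fragment(s).
Step 2: advance 8 -> fork_pos = 1 + 8 = 9. Reached multiple(s) of 6: 6 -> fragment 1 completed (1 total).
Step 3: advance 5 -> fork_pos = 9 + 5 = 14. Reached multiple(s) of 6: 12 -> fragment 2 completed (2 total).
Step 4: advance 11 -> fork_pos = 14 + 11 = 25. Reached multiple(s) of 6: 18, 24 -> fragments 3-4 completed (4 total).
Step 5: advance 3 -> fork_pos = 25 + 3 = 28. Next multiple of 6 is 30 (not reached); still 4 fragment(s).
4 fragment(s) completed, covering template[0:24] (4 x 6 = 24). The next fragment, fragment 5, covers template[24:30], so it starts at position 24.

Answer: 24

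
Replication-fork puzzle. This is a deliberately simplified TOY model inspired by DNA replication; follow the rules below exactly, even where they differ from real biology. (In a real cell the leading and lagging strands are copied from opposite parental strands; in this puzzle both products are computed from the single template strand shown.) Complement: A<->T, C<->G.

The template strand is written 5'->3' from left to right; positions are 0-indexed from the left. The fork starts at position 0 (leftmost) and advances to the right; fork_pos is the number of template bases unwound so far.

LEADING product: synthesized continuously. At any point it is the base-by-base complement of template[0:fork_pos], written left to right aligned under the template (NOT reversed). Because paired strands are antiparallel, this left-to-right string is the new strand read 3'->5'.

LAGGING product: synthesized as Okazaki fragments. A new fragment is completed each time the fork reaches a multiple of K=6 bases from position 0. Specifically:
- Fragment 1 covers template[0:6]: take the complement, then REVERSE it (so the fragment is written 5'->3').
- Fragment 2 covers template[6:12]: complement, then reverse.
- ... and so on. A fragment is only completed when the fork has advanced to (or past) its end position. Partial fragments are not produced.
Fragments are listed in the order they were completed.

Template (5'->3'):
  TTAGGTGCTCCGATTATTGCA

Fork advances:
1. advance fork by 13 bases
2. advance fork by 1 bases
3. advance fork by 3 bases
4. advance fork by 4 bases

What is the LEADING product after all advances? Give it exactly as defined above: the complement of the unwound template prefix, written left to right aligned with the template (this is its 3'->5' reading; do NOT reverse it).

Step 1: advance 13 -> fork_pos = 0 + 13 = 13.
Step 2: advance 1 -> fork_pos = 13 + 1 = 14.
Step 3: advance 3 -> fork_pos = 14 + 3 = 17.
Step 4: advance 4 -> fork_pos = 17 + 4 = 21.
Unwound prefix: template[0:21] = TTAGGTGCTCCGATTATTGCA
Complement it base by base (A<->T, C<->G), keeping left-to-right order:
  [0:5] TTAGG -> AATCC
  [5:10] TGCTC -> ACGAG
  [10:15] CGATT -> GCTAA
  [15:20] ATTGC -> TAACG
  [20:21] A -> T
Concatenate: AATCCACGAGGCTAATAACGT (length 21; written aligned with the template, i.e. 3'->5').

Answer: AATCCACGAGGCTAATAACGT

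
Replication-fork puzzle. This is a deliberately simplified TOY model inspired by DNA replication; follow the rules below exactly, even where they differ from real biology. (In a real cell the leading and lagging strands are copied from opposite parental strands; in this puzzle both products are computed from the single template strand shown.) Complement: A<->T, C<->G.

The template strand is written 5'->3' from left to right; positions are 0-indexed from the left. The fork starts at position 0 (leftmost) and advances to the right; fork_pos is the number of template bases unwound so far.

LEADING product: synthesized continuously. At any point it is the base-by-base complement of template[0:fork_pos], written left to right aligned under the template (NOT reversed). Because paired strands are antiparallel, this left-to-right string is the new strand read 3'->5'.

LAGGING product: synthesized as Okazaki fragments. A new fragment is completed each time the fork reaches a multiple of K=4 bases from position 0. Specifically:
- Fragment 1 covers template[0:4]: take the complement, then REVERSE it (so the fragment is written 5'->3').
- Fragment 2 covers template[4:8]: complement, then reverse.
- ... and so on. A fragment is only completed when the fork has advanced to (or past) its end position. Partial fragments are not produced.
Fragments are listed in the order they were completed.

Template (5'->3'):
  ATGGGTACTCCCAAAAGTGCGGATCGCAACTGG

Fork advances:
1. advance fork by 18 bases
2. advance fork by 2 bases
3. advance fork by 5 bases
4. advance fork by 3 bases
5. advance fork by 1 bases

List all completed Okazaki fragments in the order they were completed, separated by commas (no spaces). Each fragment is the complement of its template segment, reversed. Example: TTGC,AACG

Answer: CCAT,GTAC,GGGA,TTTT,GCAC,ATCC,TGCG

Derivation:
Step 1: advance 18 -> fork_pos = 0 + 18 = 18. Reached multiple(s) of 4: 4, 8, 12, 16 -> fragments 1-4 completed (4 total).
Step 2: advance 2 -> fork_pos = 18 + 2 = 20. Reached multiple(s) of 4: 20 -> fragment 5 completed (5 total).
Step 3: advance 5 -> fork_pos = 20 + 5 = 25. Reached multiple(s) of 4: 24 -> fragment 6 completed (6 total).
Step 4: advance 3 -> fork_pos = 25 + 3 = 28. Reached multiple(s) of 4: 28 -> fragment 7 completed (7 total).
Step 5: advance 1 -> fork_pos = 28 + 1 = 29. Next multiple of 4 is 32 (not reached); still 7 fragment(s).
Final fork_pos = 29, so 7 fragment(s) are complete. Build each: template segment -> complement -> reverse.
Fragment 1: template[0:4] = ATGG -> complement TACC -> reversed CCAT
Fragment 2: template[4:8] = GTAC -> complement CATG -> reversed GTAC
Fragment 3: template[8:12] = TCCC -> complement AGGG -> reversed GGGA
Fragment 4: template[12:16] = AAAA -> complement TTTT -> reversed TTTT
Fragment 5: template[16:20] = GTGC -> complement CACG -> reversed GCAC
Fragment 6: template[20:24] = GGAT -> complement CCTA -> reversed ATCC
Fragment 7: template[24:28] = CGCA -> complement GCGT -> reversed TGCG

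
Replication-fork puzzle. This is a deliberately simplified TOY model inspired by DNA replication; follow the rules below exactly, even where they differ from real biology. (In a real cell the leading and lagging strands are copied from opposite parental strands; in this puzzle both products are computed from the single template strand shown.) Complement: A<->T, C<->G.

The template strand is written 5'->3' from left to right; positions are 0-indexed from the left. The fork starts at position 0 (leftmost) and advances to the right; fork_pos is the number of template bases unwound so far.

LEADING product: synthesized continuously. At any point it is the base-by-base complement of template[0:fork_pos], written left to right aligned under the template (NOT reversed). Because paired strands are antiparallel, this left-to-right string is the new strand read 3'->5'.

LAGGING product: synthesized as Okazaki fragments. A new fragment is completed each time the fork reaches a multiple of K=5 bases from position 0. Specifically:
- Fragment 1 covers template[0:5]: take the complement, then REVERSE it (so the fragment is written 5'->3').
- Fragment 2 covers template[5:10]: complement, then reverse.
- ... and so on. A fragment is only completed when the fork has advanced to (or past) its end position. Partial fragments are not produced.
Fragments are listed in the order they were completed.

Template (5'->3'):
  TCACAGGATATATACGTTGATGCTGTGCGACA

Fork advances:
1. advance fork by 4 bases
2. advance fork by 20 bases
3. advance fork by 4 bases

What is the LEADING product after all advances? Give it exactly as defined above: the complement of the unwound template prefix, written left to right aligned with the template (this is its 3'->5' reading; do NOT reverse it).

Step 1: advance 4 -> fork_pos = 0 + 4 = 4.
Step 2: advance 20 -> fork_pos = 4 + 20 = 24.
Step 3: advance 4 -> fork_pos = 24 + 4 = 28.
Unwound prefix: template[0:28] = TCACAGGATATATACGTTGATGCTGTGC
Complement it base by base (A<->T, C<->G), keeping left-to-right order:
  [0:5] TCACA -> AGTGT
  [5:10] GGATA -> CCTAT
  [10:15] TATAC -> ATATG
  [15:20] GTTGA -> CAACT
  [20:25] TGCTG -> ACGAC
  [25:28] TGC -> ACG
Concatenate: AGTGTCCTATATATGCAACTACGACACG (length 28; written aligned with the template, i.e. 3'->5').

Answer: AGTGTCCTATATATGCAACTACGACACG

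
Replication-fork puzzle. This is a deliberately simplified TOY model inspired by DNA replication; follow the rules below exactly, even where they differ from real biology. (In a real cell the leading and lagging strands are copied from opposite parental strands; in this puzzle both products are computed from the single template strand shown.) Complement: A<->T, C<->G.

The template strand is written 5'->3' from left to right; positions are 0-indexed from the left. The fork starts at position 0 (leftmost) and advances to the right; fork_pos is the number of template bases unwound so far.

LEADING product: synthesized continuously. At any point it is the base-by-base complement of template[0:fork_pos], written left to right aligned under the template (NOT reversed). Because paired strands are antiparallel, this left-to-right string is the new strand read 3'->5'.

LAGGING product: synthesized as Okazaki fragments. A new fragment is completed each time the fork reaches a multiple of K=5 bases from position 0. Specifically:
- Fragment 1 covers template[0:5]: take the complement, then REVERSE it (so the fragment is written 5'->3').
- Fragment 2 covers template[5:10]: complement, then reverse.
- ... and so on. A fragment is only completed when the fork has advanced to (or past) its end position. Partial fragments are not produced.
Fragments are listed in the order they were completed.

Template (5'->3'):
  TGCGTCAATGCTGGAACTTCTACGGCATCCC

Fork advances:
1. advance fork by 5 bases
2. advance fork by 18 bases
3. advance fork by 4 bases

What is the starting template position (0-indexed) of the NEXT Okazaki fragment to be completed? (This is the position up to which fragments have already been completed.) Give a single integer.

Answer: 25

Derivation:
Step 1: advance 5 -> fork_pos = 0 + 5 = 5. Reached multiple(s) of 5: 5 -> fragment 1 completed (1 total).
Step 2: advance 18 -> fork_pos = 5 + 18 = 23. Reached multiple(s) of 5: 10, 15, 20 -> fragments 2-4 completed (4 total).
Step 3: advance 4 -> fork_pos = 23 + 4 = 27. Reached multiple(s) of 5: 25 -> fragment 5 completed (5 total).
5 fragment(s) completed, covering template[0:25] (5 x 5 = 25). The next fragment, fragment 6, covers template[25:30], so it starts at position 25.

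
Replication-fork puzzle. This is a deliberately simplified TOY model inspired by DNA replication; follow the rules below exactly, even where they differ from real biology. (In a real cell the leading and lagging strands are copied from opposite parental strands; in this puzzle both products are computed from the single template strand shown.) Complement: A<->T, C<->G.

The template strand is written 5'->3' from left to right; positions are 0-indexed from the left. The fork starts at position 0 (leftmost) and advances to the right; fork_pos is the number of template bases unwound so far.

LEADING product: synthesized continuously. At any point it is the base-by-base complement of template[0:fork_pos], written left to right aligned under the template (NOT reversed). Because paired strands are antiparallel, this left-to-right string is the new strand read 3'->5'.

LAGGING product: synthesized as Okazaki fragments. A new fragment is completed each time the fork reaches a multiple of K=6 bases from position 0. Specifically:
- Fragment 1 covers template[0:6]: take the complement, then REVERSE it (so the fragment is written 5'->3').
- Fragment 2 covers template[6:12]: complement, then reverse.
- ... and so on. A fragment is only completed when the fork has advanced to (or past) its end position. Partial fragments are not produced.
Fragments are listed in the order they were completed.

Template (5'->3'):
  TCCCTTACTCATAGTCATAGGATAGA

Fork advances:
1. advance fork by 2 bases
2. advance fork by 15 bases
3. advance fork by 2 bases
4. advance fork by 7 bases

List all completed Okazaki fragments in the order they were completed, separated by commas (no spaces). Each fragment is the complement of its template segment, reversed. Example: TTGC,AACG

Step 1: advance 2 -> fork_pos = 0 + 2 = 2. Next multiple of 6 is 6 (not reached); still 0 fragment(s).
Step 2: advance 15 -> fork_pos = 2 + 15 = 17. Reached multiple(s) of 6: 6, 12 -> fragments 1-2 completed (2 total).
Step 3: advance 2 -> fork_pos = 17 + 2 = 19. Reached multiple(s) of 6: 18 -> fragment 3 completed (3 total).
Step 4: advance 7 -> fork_pos = 19 + 7 = 26. Reached multiple(s) of 6: 24 -> fragment 4 completed (4 total).
Final fork_pos = 26, so 4 fragment(s) are complete. Build each: template segment -> complement -> reverse.
Fragment 1: template[0:6] = TCCCTT -> complement AGGGAA -> reversed AAGGGA
Fragment 2: template[6:12] = ACTCAT -> complement TGAGTA -> reversed ATGAGT
Fragment 3: template[12:18] = AGTCAT -> complement TCAGTA -> reversed ATGACT
Fragment 4: template[18:24] = AGGATA -> complement TCCTAT -> reversed TATCCT

Answer: AAGGGA,ATGAGT,ATGACT,TATCCT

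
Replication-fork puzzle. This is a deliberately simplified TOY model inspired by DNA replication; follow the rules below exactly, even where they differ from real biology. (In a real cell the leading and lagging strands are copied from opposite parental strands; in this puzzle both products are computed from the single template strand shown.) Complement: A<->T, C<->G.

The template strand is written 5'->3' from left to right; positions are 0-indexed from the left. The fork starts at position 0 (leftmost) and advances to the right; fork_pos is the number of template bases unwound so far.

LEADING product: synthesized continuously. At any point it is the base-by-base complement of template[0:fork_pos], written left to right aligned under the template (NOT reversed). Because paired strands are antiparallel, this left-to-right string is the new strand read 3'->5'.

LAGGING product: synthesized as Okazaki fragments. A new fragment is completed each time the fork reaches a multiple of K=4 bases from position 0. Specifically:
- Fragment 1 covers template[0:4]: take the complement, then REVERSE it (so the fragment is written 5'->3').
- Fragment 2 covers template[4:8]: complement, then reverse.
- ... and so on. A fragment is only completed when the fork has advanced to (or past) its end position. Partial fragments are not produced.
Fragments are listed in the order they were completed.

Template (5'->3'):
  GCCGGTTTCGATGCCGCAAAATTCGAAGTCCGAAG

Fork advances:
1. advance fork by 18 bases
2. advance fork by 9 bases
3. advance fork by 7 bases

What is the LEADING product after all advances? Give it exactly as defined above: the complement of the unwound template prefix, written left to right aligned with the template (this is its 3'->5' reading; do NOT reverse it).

Step 1: advance 18 -> fork_pos = 0 + 18 = 18.
Step 2: advance 9 -> fork_pos = 18 + 9 = 27.
Step 3: advance 7 -> fork_pos = 27 + 7 = 34.
Unwound prefix: template[0:34] = GCCGGTTTCGATGCCGCAAAATTCGAAGTCCGAA
Complement it base by base (A<->T, C<->G), keeping left-to-right order:
  [0:5] GCCGG -> CGGCC
  [5:10] TTTCG -> AAAGC
  [10:15] ATGCC -> TACGG
  [15:20] GCAAA -> CGTTT
  [20:25] ATTCG -> TAAGC
  [25:30] AAGTC -> TTCAG
  [30:34] CGAA -> GCTT
Concatenate: CGGCCAAAGCTACGGCGTTTTAAGCTTCAGGCTT (length 34; written aligned with the template, i.e. 3'->5').

Answer: CGGCCAAAGCTACGGCGTTTTAAGCTTCAGGCTT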